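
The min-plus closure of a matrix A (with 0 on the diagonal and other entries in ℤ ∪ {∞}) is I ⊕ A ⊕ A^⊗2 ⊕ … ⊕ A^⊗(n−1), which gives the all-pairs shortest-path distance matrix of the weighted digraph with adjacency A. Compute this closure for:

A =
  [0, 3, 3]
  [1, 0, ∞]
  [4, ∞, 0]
Closure =
  [0, 3, 3]
  [1, 0, 4]
  [4, 7, 0]

This is the Floyd-Warshall all-pairs shortest-path computation. For each intermediate vertex k = 0, 1, …, 2, update dist[i][j] ← min(dist[i][j], dist[i][k] + dist[k][j]). The final matrix gives, for each (i, j), the minimum total weight of any directed path from i to j (possibly empty when i = j).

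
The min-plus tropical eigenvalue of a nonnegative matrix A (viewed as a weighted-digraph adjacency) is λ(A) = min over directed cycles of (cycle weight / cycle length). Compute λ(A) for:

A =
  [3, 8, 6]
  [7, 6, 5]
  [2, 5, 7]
λ(A) = 3

Enumerate directed cycles and compute their means (weight / length). Sample:
  cycle 0 → 0: weight = 3, length = 1, mean = 3/1 ≈ 3.000
  cycle 1 → 1: weight = 6, length = 1, mean = 6/1 ≈ 6.000
  cycle 2 → 2: weight = 7, length = 1, mean = 7/1 ≈ 7.000
  cycle 0 → 1 → 0: weight = 15, length = 2, mean = 15/2 ≈ 7.500
  cycle 0 → 2 → 0: weight = 8, length = 2, mean = 8/2 ≈ 4.000
  cycle 1 → 0 → 1: weight = 15, length = 2, mean = 15/2 ≈ 7.500
Minimum mean = 3.000, attained e.g. along the cycle 0 → 0 with weight 3 and length 1. So λ(A) = 3/1 = 3.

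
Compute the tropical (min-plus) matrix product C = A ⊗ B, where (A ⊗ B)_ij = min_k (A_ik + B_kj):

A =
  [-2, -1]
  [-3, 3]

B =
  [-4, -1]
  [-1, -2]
A ⊗ B =
  [-6, -3]
  [-7, -4]

Apply the min-plus product entry-by-entry:
  C[0][0] = min over k of (A[0][0] + B[0][0] = -2 + -4 = -6, A[0][1] + B[1][0] = -1 + -1 = -2) = -6 (attained at k = 0)
  C[0][1] = min over k of (A[0][0] + B[0][1] = -2 + -1 = -3, A[0][1] + B[1][1] = -1 + -2 = -3) = -3 (attained at k = 0)
  C[1][0] = min over k of (A[1][0] + B[0][0] = -3 + -4 = -7, A[1][1] + B[1][0] = 3 + -1 = 2) = -7 (attained at k = 0)
  C[1][1] = min over k of (A[1][0] + B[0][1] = -3 + -1 = -4, A[1][1] + B[1][1] = 3 + -2 = 1) = -4 (attained at k = 0)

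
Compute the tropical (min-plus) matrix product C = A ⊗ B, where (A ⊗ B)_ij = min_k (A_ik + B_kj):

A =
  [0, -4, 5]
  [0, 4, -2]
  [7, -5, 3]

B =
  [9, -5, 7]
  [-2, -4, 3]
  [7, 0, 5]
A ⊗ B =
  [-6, -8, -1]
  [2, -5, 3]
  [-7, -9, -2]

Apply the min-plus product entry-by-entry:
  C[0][0] = min over k of (A[0][0] + B[0][0] = 0 + 9 = 9, A[0][1] + B[1][0] = -4 + -2 = -6, A[0][2] + B[2][0] = 5 + 7 = 12) = -6 (attained at k = 1)
  C[0][1] = min over k of (A[0][0] + B[0][1] = 0 + -5 = -5, A[0][1] + B[1][1] = -4 + -4 = -8, A[0][2] + B[2][1] = 5 + 0 = 5) = -8 (attained at k = 1)
  C[0][2] = min over k of (A[0][0] + B[0][2] = 0 + 7 = 7, A[0][1] + B[1][2] = -4 + 3 = -1, A[0][2] + B[2][2] = 5 + 5 = 10) = -1 (attained at k = 1)
  C[1][0] = min over k of (A[1][0] + B[0][0] = 0 + 9 = 9, A[1][1] + B[1][0] = 4 + -2 = 2, A[1][2] + B[2][0] = -2 + 7 = 5) = 2 (attained at k = 1)
  C[1][1] = min over k of (A[1][0] + B[0][1] = 0 + -5 = -5, A[1][1] + B[1][1] = 4 + -4 = 0, A[1][2] + B[2][1] = -2 + 0 = -2) = -5 (attained at k = 0)
  C[1][2] = min over k of (A[1][0] + B[0][2] = 0 + 7 = 7, A[1][1] + B[1][2] = 4 + 3 = 7, A[1][2] + B[2][2] = -2 + 5 = 3) = 3 (attained at k = 2)
  C[2][0] = min over k of (A[2][0] + B[0][0] = 7 + 9 = 16, A[2][1] + B[1][0] = -5 + -2 = -7, A[2][2] + B[2][0] = 3 + 7 = 10) = -7 (attained at k = 1)
  C[2][1] = min over k of (A[2][0] + B[0][1] = 7 + -5 = 2, A[2][1] + B[1][1] = -5 + -4 = -9, A[2][2] + B[2][1] = 3 + 0 = 3) = -9 (attained at k = 1)
  C[2][2] = min over k of (A[2][0] + B[0][2] = 7 + 7 = 14, A[2][1] + B[1][2] = -5 + 3 = -2, A[2][2] + B[2][2] = 3 + 5 = 8) = -2 (attained at k = 1)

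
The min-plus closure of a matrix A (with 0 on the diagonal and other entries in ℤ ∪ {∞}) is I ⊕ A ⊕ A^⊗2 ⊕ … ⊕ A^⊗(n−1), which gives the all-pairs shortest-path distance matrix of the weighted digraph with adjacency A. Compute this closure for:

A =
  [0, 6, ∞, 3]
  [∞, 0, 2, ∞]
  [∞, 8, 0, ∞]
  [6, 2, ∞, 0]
Closure =
  [0, 5, 7, 3]
  [∞, 0, 2, ∞]
  [∞, 8, 0, ∞]
  [6, 2, 4, 0]

This is the Floyd-Warshall all-pairs shortest-path computation. For each intermediate vertex k = 0, 1, …, 3, update dist[i][j] ← min(dist[i][j], dist[i][k] + dist[k][j]). The final matrix gives, for each (i, j), the minimum total weight of any directed path from i to j (possibly empty when i = j).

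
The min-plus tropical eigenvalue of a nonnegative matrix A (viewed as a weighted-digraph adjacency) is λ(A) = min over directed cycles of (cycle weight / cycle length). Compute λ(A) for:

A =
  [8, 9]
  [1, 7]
λ(A) = 5

Enumerate directed cycles and compute their means (weight / length). Sample:
  cycle 0 → 0: weight = 8, length = 1, mean = 8/1 ≈ 8.000
  cycle 1 → 1: weight = 7, length = 1, mean = 7/1 ≈ 7.000
  cycle 0 → 1 → 0: weight = 10, length = 2, mean = 10/2 ≈ 5.000
  cycle 1 → 0 → 1: weight = 10, length = 2, mean = 10/2 ≈ 5.000
Minimum mean = 5.000, attained e.g. along the cycle 0 → 1 → 0 with weight 10 and length 2. So λ(A) = 10/2 = 5.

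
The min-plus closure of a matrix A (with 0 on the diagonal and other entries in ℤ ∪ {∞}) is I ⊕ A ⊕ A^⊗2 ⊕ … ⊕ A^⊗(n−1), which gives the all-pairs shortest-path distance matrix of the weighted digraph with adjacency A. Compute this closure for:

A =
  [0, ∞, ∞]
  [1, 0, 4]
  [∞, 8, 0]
Closure =
  [0, ∞, ∞]
  [1, 0, 4]
  [9, 8, 0]

This is the Floyd-Warshall all-pairs shortest-path computation. For each intermediate vertex k = 0, 1, …, 2, update dist[i][j] ← min(dist[i][j], dist[i][k] + dist[k][j]). The final matrix gives, for each (i, j), the minimum total weight of any directed path from i to j (possibly empty when i = j).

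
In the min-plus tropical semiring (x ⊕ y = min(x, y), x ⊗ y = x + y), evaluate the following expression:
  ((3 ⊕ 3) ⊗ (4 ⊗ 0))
((3 ⊕ 3) ⊗ (4 ⊗ 0)) = 7

Expand innermost to outermost. Recall ⊕ takes the minimum of its arguments and ⊗ takes their sum. Working out the expression ((3 ⊕ 3) ⊗ (4 ⊗ 0)) gives 7.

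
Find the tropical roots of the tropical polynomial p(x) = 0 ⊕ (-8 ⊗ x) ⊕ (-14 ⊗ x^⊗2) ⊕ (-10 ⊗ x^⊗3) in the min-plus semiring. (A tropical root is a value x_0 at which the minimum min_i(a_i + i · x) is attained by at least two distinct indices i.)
Roots: {-4, 6, 8}

Each tropical root is a break point of the lower envelope of the lines y = a_i + i · x (there are 4 lines, with slopes 0, 1, ..., 3). Only the lines that attain the minimum somewhere contribute to roots; other lines are dominated. Here the surviving (envelope) indices are i = 3, i = 2, i = 1, i = 0.
Intersections between consecutive envelope lines give the roots: for adjacent envelope indices i < j the intersection is x = (a_i − a_j) / (j − i). Reading off the sorted break points: {-4, 6, 8}.
Verification: at each break x_0, at least two indices attain the minimum of min_i(a_i + i · x_0).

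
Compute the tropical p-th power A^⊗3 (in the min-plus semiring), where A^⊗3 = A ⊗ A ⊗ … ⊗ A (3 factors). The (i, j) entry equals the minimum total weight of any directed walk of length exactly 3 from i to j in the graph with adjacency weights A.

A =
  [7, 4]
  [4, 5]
A^⊗3 =
  [13, 12]
  [12, 13]

Each entry (A^⊗3)_ij equals the minimum over all length-3 walks i = v_0 → v_1 → … → v_3 = j of Σ_t A[v_t][v_{t+1}]. For example, for (i, j) = (0, 1) we minimise over 4 possible intermediate vertex sequences; the minimum is 12, attained along the walk 0 → 1 → 0 → 1.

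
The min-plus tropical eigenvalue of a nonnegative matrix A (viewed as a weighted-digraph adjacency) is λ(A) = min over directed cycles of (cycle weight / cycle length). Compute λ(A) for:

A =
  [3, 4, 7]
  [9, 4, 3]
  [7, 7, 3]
λ(A) = 3

Enumerate directed cycles and compute their means (weight / length). Sample:
  cycle 0 → 0: weight = 3, length = 1, mean = 3/1 ≈ 3.000
  cycle 1 → 1: weight = 4, length = 1, mean = 4/1 ≈ 4.000
  cycle 2 → 2: weight = 3, length = 1, mean = 3/1 ≈ 3.000
  cycle 0 → 1 → 0: weight = 13, length = 2, mean = 13/2 ≈ 6.500
  cycle 0 → 2 → 0: weight = 14, length = 2, mean = 14/2 ≈ 7.000
  cycle 1 → 0 → 1: weight = 13, length = 2, mean = 13/2 ≈ 6.500
Minimum mean = 3.000, attained e.g. along the cycle 0 → 0 with weight 3 and length 1. So λ(A) = 3/1 = 3.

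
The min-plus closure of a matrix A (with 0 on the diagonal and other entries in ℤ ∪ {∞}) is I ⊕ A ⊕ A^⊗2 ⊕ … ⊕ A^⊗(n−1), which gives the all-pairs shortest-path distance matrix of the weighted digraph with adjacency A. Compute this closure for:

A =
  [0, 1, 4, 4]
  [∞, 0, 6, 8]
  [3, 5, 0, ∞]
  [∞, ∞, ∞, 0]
Closure =
  [0, 1, 4, 4]
  [9, 0, 6, 8]
  [3, 4, 0, 7]
  [∞, ∞, ∞, 0]

This is the Floyd-Warshall all-pairs shortest-path computation. For each intermediate vertex k = 0, 1, …, 3, update dist[i][j] ← min(dist[i][j], dist[i][k] + dist[k][j]). The final matrix gives, for each (i, j), the minimum total weight of any directed path from i to j (possibly empty when i = j).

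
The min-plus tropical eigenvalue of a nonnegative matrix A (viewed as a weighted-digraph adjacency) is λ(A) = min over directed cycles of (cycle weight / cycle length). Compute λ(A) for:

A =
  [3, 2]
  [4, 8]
λ(A) = 3

Enumerate directed cycles and compute their means (weight / length). Sample:
  cycle 0 → 0: weight = 3, length = 1, mean = 3/1 ≈ 3.000
  cycle 1 → 1: weight = 8, length = 1, mean = 8/1 ≈ 8.000
  cycle 0 → 1 → 0: weight = 6, length = 2, mean = 6/2 ≈ 3.000
  cycle 1 → 0 → 1: weight = 6, length = 2, mean = 6/2 ≈ 3.000
Minimum mean = 3.000, attained e.g. along the cycle 0 → 0 with weight 3 and length 1. So λ(A) = 3/1 = 3.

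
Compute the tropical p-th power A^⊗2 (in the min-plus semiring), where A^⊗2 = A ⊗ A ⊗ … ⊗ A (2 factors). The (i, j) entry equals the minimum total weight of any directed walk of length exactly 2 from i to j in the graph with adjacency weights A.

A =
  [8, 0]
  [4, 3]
A^⊗2 =
  [4, 3]
  [7, 4]

Each entry (A^⊗2)_ij equals the minimum over all length-2 walks i = v_0 → v_1 → … → v_2 = j of Σ_t A[v_t][v_{t+1}]. For example, for (i, j) = (0, 1) we minimise over 2 possible intermediate vertex sequences; the minimum is 3, attained along the walk 0 → 1 → 1.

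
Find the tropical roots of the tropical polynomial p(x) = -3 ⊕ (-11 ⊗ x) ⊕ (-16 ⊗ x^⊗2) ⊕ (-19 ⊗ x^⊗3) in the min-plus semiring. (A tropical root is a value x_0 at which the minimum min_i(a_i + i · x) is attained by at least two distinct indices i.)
Roots: {3, 5, 8}

Each tropical root is a break point of the lower envelope of the lines y = a_i + i · x (there are 4 lines, with slopes 0, 1, ..., 3). Only the lines that attain the minimum somewhere contribute to roots; other lines are dominated. Here the surviving (envelope) indices are i = 3, i = 2, i = 1, i = 0.
Intersections between consecutive envelope lines give the roots: for adjacent envelope indices i < j the intersection is x = (a_i − a_j) / (j − i). Reading off the sorted break points: {3, 5, 8}.
Verification: at each break x_0, at least two indices attain the minimum of min_i(a_i + i · x_0).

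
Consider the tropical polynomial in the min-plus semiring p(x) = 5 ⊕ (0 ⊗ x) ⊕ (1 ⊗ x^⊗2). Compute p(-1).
p(-1) = -1

A tropical monomial a ⊗ x^⊗i evaluates to a + i · x. Evaluating each term at x = -1:
  Term 0 contributes 5 + 0 · -1 = 5
  Term 1 contributes 0 + 1 · -1 = -1
  Term 2 contributes 1 + 2 · -1 = -1
p(-1) = ⊕ of these = min[5, -1, -1] = -1.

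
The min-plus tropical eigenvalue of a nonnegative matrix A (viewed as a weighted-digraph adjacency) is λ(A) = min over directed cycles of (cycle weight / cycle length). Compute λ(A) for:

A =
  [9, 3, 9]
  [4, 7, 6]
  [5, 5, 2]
λ(A) = 2

Enumerate directed cycles and compute their means (weight / length). Sample:
  cycle 0 → 0: weight = 9, length = 1, mean = 9/1 ≈ 9.000
  cycle 1 → 1: weight = 7, length = 1, mean = 7/1 ≈ 7.000
  cycle 2 → 2: weight = 2, length = 1, mean = 2/1 ≈ 2.000
  cycle 0 → 1 → 0: weight = 7, length = 2, mean = 7/2 ≈ 3.500
  cycle 0 → 2 → 0: weight = 14, length = 2, mean = 14/2 ≈ 7.000
  cycle 1 → 0 → 1: weight = 7, length = 2, mean = 7/2 ≈ 3.500
Minimum mean = 2.000, attained e.g. along the cycle 2 → 2 with weight 2 and length 1. So λ(A) = 2/1 = 2.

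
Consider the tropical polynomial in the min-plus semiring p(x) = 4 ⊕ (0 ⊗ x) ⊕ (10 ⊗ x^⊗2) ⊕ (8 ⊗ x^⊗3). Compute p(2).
p(2) = 2

A tropical monomial a ⊗ x^⊗i evaluates to a + i · x. Evaluating each term at x = 2:
  Term 0 contributes 4 + 0 · 2 = 4
  Term 1 contributes 0 + 1 · 2 = 2
  Term 2 contributes 10 + 2 · 2 = 14
  Term 3 contributes 8 + 3 · 2 = 14
p(2) = ⊕ of these = min[4, 2, 14, 14] = 2.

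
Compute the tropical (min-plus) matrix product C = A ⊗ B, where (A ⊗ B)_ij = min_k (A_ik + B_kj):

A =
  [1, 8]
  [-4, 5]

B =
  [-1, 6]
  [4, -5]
A ⊗ B =
  [0, 3]
  [-5, 0]

Apply the min-plus product entry-by-entry:
  C[0][0] = min over k of (A[0][0] + B[0][0] = 1 + -1 = 0, A[0][1] + B[1][0] = 8 + 4 = 12) = 0 (attained at k = 0)
  C[0][1] = min over k of (A[0][0] + B[0][1] = 1 + 6 = 7, A[0][1] + B[1][1] = 8 + -5 = 3) = 3 (attained at k = 1)
  C[1][0] = min over k of (A[1][0] + B[0][0] = -4 + -1 = -5, A[1][1] + B[1][0] = 5 + 4 = 9) = -5 (attained at k = 0)
  C[1][1] = min over k of (A[1][0] + B[0][1] = -4 + 6 = 2, A[1][1] + B[1][1] = 5 + -5 = 0) = 0 (attained at k = 1)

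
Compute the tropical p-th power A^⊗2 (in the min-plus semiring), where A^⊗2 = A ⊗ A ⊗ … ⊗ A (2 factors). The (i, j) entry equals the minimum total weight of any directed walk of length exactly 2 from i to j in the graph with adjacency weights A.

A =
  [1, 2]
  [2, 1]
A^⊗2 =
  [2, 3]
  [3, 2]

Each entry (A^⊗2)_ij equals the minimum over all length-2 walks i = v_0 → v_1 → … → v_2 = j of Σ_t A[v_t][v_{t+1}]. For example, for (i, j) = (0, 1) we minimise over 2 possible intermediate vertex sequences; the minimum is 3, attained along the walk 0 → 0 → 1.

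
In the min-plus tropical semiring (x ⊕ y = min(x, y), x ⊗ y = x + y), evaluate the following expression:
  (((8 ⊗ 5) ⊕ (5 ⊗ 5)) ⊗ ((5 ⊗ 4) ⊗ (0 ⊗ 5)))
(((8 ⊗ 5) ⊕ (5 ⊗ 5)) ⊗ ((5 ⊗ 4) ⊗ (0 ⊗ 5))) = 24

Expand innermost to outermost. Recall ⊕ takes the minimum of its arguments and ⊗ takes their sum. Working out the expression (((8 ⊗ 5) ⊕ (5 ⊗ 5)) ⊗ ((5 ⊗ 4) ⊗ (0 ⊗ 5))) gives 24.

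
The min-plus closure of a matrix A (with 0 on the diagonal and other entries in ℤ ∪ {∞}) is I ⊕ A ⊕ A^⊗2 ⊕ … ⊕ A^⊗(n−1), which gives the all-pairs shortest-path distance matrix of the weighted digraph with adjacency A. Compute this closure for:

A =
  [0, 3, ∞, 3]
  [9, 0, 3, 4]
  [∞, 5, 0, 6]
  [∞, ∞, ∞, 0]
Closure =
  [0, 3, 6, 3]
  [9, 0, 3, 4]
  [14, 5, 0, 6]
  [∞, ∞, ∞, 0]

This is the Floyd-Warshall all-pairs shortest-path computation. For each intermediate vertex k = 0, 1, …, 3, update dist[i][j] ← min(dist[i][j], dist[i][k] + dist[k][j]). The final matrix gives, for each (i, j), the minimum total weight of any directed path from i to j (possibly empty when i = j).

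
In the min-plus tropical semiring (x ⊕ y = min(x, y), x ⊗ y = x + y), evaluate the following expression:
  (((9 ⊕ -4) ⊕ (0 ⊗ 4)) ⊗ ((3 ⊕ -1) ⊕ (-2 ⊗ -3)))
(((9 ⊕ -4) ⊕ (0 ⊗ 4)) ⊗ ((3 ⊕ -1) ⊕ (-2 ⊗ -3))) = -9

Expand innermost to outermost. Recall ⊕ takes the minimum of its arguments and ⊗ takes their sum. Working out the expression (((9 ⊕ -4) ⊕ (0 ⊗ 4)) ⊗ ((3 ⊕ -1) ⊕ (-2 ⊗ -3))) gives -9.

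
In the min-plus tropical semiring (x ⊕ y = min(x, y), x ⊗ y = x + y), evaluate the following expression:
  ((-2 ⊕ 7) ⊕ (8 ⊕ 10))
((-2 ⊕ 7) ⊕ (8 ⊕ 10)) = -2

Expand innermost to outermost. Recall ⊕ takes the minimum of its arguments and ⊗ takes their sum. Working out the expression ((-2 ⊕ 7) ⊕ (8 ⊕ 10)) gives -2.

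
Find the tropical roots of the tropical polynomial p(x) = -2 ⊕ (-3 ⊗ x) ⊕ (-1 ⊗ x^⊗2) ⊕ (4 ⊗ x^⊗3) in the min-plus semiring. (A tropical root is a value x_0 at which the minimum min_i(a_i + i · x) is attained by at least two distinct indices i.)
Roots: {-5, -2, 1}

Each tropical root is a break point of the lower envelope of the lines y = a_i + i · x (there are 4 lines, with slopes 0, 1, ..., 3). Only the lines that attain the minimum somewhere contribute to roots; other lines are dominated. Here the surviving (envelope) indices are i = 3, i = 2, i = 1, i = 0.
Intersections between consecutive envelope lines give the roots: for adjacent envelope indices i < j the intersection is x = (a_i − a_j) / (j − i). Reading off the sorted break points: {-5, -2, 1}.
Verification: at each break x_0, at least two indices attain the minimum of min_i(a_i + i · x_0).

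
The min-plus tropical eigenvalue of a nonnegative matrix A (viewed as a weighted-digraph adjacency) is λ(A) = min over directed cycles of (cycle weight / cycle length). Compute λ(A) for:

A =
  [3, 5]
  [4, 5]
λ(A) = 3

Enumerate directed cycles and compute their means (weight / length). Sample:
  cycle 0 → 0: weight = 3, length = 1, mean = 3/1 ≈ 3.000
  cycle 1 → 1: weight = 5, length = 1, mean = 5/1 ≈ 5.000
  cycle 0 → 1 → 0: weight = 9, length = 2, mean = 9/2 ≈ 4.500
  cycle 1 → 0 → 1: weight = 9, length = 2, mean = 9/2 ≈ 4.500
Minimum mean = 3.000, attained e.g. along the cycle 0 → 0 with weight 3 and length 1. So λ(A) = 3/1 = 3.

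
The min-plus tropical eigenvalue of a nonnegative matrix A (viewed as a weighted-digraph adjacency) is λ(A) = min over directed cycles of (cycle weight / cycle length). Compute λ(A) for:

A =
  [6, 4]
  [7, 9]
λ(A) = 11/2

Enumerate directed cycles and compute their means (weight / length). Sample:
  cycle 0 → 0: weight = 6, length = 1, mean = 6/1 ≈ 6.000
  cycle 1 → 1: weight = 9, length = 1, mean = 9/1 ≈ 9.000
  cycle 0 → 1 → 0: weight = 11, length = 2, mean = 11/2 ≈ 5.500
  cycle 1 → 0 → 1: weight = 11, length = 2, mean = 11/2 ≈ 5.500
Minimum mean = 5.500, attained e.g. along the cycle 0 → 1 → 0 with weight 11 and length 2. So λ(A) = 11/2 = 11/2.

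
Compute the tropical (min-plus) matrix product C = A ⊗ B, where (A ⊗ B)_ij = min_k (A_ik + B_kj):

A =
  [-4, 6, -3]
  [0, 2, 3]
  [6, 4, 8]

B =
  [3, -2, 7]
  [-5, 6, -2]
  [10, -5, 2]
A ⊗ B =
  [-1, -8, -1]
  [-3, -2, 0]
  [-1, 3, 2]

Apply the min-plus product entry-by-entry:
  C[0][0] = min over k of (A[0][0] + B[0][0] = -4 + 3 = -1, A[0][1] + B[1][0] = 6 + -5 = 1, A[0][2] + B[2][0] = -3 + 10 = 7) = -1 (attained at k = 0)
  C[0][1] = min over k of (A[0][0] + B[0][1] = -4 + -2 = -6, A[0][1] + B[1][1] = 6 + 6 = 12, A[0][2] + B[2][1] = -3 + -5 = -8) = -8 (attained at k = 2)
  C[0][2] = min over k of (A[0][0] + B[0][2] = -4 + 7 = 3, A[0][1] + B[1][2] = 6 + -2 = 4, A[0][2] + B[2][2] = -3 + 2 = -1) = -1 (attained at k = 2)
  C[1][0] = min over k of (A[1][0] + B[0][0] = 0 + 3 = 3, A[1][1] + B[1][0] = 2 + -5 = -3, A[1][2] + B[2][0] = 3 + 10 = 13) = -3 (attained at k = 1)
  C[1][1] = min over k of (A[1][0] + B[0][1] = 0 + -2 = -2, A[1][1] + B[1][1] = 2 + 6 = 8, A[1][2] + B[2][1] = 3 + -5 = -2) = -2 (attained at k = 0)
  C[1][2] = min over k of (A[1][0] + B[0][2] = 0 + 7 = 7, A[1][1] + B[1][2] = 2 + -2 = 0, A[1][2] + B[2][2] = 3 + 2 = 5) = 0 (attained at k = 1)
  C[2][0] = min over k of (A[2][0] + B[0][0] = 6 + 3 = 9, A[2][1] + B[1][0] = 4 + -5 = -1, A[2][2] + B[2][0] = 8 + 10 = 18) = -1 (attained at k = 1)
  C[2][1] = min over k of (A[2][0] + B[0][1] = 6 + -2 = 4, A[2][1] + B[1][1] = 4 + 6 = 10, A[2][2] + B[2][1] = 8 + -5 = 3) = 3 (attained at k = 2)
  C[2][2] = min over k of (A[2][0] + B[0][2] = 6 + 7 = 13, A[2][1] + B[1][2] = 4 + -2 = 2, A[2][2] + B[2][2] = 8 + 2 = 10) = 2 (attained at k = 1)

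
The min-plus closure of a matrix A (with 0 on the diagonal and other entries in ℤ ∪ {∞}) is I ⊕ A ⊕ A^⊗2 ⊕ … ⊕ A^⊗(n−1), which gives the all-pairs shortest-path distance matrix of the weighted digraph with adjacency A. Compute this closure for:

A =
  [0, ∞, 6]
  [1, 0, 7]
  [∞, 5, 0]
Closure =
  [0, 11, 6]
  [1, 0, 7]
  [6, 5, 0]

This is the Floyd-Warshall all-pairs shortest-path computation. For each intermediate vertex k = 0, 1, …, 2, update dist[i][j] ← min(dist[i][j], dist[i][k] + dist[k][j]). The final matrix gives, for each (i, j), the minimum total weight of any directed path from i to j (possibly empty when i = j).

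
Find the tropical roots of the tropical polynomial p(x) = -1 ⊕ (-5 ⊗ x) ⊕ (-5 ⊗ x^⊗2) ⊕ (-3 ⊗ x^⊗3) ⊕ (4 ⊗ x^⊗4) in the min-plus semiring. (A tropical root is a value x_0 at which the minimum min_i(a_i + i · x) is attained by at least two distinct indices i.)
Roots: {-7, -2, 0, 4}

Each tropical root is a break point of the lower envelope of the lines y = a_i + i · x (there are 5 lines, with slopes 0, 1, ..., 4). Only the lines that attain the minimum somewhere contribute to roots; other lines are dominated. Here the surviving (envelope) indices are i = 4, i = 3, i = 2, i = 1, i = 0.
Intersections between consecutive envelope lines give the roots: for adjacent envelope indices i < j the intersection is x = (a_i − a_j) / (j − i). Reading off the sorted break points: {-7, -2, 0, 4}.
Verification: at each break x_0, at least two indices attain the minimum of min_i(a_i + i · x_0).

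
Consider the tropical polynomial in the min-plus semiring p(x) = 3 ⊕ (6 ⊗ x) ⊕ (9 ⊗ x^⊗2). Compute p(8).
p(8) = 3

A tropical monomial a ⊗ x^⊗i evaluates to a + i · x. Evaluating each term at x = 8:
  Term 0 contributes 3 + 0 · 8 = 3
  Term 1 contributes 6 + 1 · 8 = 14
  Term 2 contributes 9 + 2 · 8 = 25
p(8) = ⊕ of these = min[3, 14, 25] = 3.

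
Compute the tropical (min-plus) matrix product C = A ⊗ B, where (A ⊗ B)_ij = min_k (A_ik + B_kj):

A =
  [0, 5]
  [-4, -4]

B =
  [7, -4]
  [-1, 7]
A ⊗ B =
  [4, -4]
  [-5, -8]

Apply the min-plus product entry-by-entry:
  C[0][0] = min over k of (A[0][0] + B[0][0] = 0 + 7 = 7, A[0][1] + B[1][0] = 5 + -1 = 4) = 4 (attained at k = 1)
  C[0][1] = min over k of (A[0][0] + B[0][1] = 0 + -4 = -4, A[0][1] + B[1][1] = 5 + 7 = 12) = -4 (attained at k = 0)
  C[1][0] = min over k of (A[1][0] + B[0][0] = -4 + 7 = 3, A[1][1] + B[1][0] = -4 + -1 = -5) = -5 (attained at k = 1)
  C[1][1] = min over k of (A[1][0] + B[0][1] = -4 + -4 = -8, A[1][1] + B[1][1] = -4 + 7 = 3) = -8 (attained at k = 0)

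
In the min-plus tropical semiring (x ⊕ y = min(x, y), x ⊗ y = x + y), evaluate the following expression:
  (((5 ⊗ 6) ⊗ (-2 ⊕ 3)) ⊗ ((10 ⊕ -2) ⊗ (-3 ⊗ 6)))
(((5 ⊗ 6) ⊗ (-2 ⊕ 3)) ⊗ ((10 ⊕ -2) ⊗ (-3 ⊗ 6))) = 10

Expand innermost to outermost. Recall ⊕ takes the minimum of its arguments and ⊗ takes their sum. Working out the expression (((5 ⊗ 6) ⊗ (-2 ⊕ 3)) ⊗ ((10 ⊕ -2) ⊗ (-3 ⊗ 6))) gives 10.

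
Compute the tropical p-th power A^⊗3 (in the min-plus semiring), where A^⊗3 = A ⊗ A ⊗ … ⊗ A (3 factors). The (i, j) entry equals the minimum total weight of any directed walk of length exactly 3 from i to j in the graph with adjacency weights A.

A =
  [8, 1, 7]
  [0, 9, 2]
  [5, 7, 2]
A^⊗3 =
  [8, 2, 5]
  [1, 8, 3]
  [6, 8, 6]

Each entry (A^⊗3)_ij equals the minimum over all length-3 walks i = v_0 → v_1 → … → v_3 = j of Σ_t A[v_t][v_{t+1}]. For example, for (i, j) = (0, 2) we minimise over 9 possible intermediate vertex sequences; the minimum is 5, attained along the walk 0 → 1 → 2 → 2.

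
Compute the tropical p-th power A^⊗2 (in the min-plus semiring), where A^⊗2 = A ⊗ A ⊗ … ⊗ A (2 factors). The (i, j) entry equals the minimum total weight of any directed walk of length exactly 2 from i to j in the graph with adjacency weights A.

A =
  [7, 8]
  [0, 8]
A^⊗2 =
  [8, 15]
  [7, 8]

Each entry (A^⊗2)_ij equals the minimum over all length-2 walks i = v_0 → v_1 → … → v_2 = j of Σ_t A[v_t][v_{t+1}]. For example, for (i, j) = (0, 1) we minimise over 2 possible intermediate vertex sequences; the minimum is 15, attained along the walk 0 → 0 → 1.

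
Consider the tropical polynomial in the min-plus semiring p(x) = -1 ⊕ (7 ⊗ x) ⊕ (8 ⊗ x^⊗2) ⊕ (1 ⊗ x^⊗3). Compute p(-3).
p(-3) = -8

A tropical monomial a ⊗ x^⊗i evaluates to a + i · x. Evaluating each term at x = -3:
  Term 0 contributes -1 + 0 · -3 = -1
  Term 1 contributes 7 + 1 · -3 = 4
  Term 2 contributes 8 + 2 · -3 = 2
  Term 3 contributes 1 + 3 · -3 = -8
p(-3) = ⊕ of these = min[-1, 4, 2, -8] = -8.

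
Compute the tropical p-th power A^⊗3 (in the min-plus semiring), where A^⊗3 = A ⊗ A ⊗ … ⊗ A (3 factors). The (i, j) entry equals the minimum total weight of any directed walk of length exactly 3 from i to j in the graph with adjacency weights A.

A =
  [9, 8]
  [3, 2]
A^⊗3 =
  [13, 12]
  [7, 6]

Each entry (A^⊗3)_ij equals the minimum over all length-3 walks i = v_0 → v_1 → … → v_3 = j of Σ_t A[v_t][v_{t+1}]. For example, for (i, j) = (0, 1) we minimise over 4 possible intermediate vertex sequences; the minimum is 12, attained along the walk 0 → 1 → 1 → 1.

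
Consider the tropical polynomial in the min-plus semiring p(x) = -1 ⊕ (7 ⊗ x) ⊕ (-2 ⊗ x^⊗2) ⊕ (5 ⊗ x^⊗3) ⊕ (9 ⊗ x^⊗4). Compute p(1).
p(1) = -1

A tropical monomial a ⊗ x^⊗i evaluates to a + i · x. Evaluating each term at x = 1:
  Term 0 contributes -1 + 0 · 1 = -1
  Term 1 contributes 7 + 1 · 1 = 8
  Term 2 contributes -2 + 2 · 1 = 0
  Term 3 contributes 5 + 3 · 1 = 8
  Term 4 contributes 9 + 4 · 1 = 13
p(1) = ⊕ of these = min[-1, 8, 0, 8, 13] = -1.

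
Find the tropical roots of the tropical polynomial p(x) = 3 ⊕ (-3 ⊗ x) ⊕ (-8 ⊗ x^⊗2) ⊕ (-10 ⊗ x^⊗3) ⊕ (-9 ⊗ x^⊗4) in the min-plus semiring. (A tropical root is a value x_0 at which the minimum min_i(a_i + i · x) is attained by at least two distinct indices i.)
Roots: {-1, 2, 5, 6}

Each tropical root is a break point of the lower envelope of the lines y = a_i + i · x (there are 5 lines, with slopes 0, 1, ..., 4). Only the lines that attain the minimum somewhere contribute to roots; other lines are dominated. Here the surviving (envelope) indices are i = 4, i = 3, i = 2, i = 1, i = 0.
Intersections between consecutive envelope lines give the roots: for adjacent envelope indices i < j the intersection is x = (a_i − a_j) / (j − i). Reading off the sorted break points: {-1, 2, 5, 6}.
Verification: at each break x_0, at least two indices attain the minimum of min_i(a_i + i · x_0).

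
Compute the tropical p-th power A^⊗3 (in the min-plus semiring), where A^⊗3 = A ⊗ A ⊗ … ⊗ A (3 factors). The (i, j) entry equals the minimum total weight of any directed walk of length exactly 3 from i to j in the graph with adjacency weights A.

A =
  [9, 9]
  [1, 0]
A^⊗3 =
  [10, 9]
  [1, 0]

Each entry (A^⊗3)_ij equals the minimum over all length-3 walks i = v_0 → v_1 → … → v_3 = j of Σ_t A[v_t][v_{t+1}]. For example, for (i, j) = (0, 1) we minimise over 4 possible intermediate vertex sequences; the minimum is 9, attained along the walk 0 → 1 → 1 → 1.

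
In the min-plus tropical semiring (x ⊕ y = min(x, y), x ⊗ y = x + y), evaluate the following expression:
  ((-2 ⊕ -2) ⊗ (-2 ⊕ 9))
((-2 ⊕ -2) ⊗ (-2 ⊕ 9)) = -4

Expand innermost to outermost. Recall ⊕ takes the minimum of its arguments and ⊗ takes their sum. Working out the expression ((-2 ⊕ -2) ⊗ (-2 ⊕ 9)) gives -4.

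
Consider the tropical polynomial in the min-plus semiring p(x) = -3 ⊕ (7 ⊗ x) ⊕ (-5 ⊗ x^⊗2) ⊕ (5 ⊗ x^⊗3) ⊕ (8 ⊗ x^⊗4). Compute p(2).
p(2) = -3

A tropical monomial a ⊗ x^⊗i evaluates to a + i · x. Evaluating each term at x = 2:
  Term 0 contributes -3 + 0 · 2 = -3
  Term 1 contributes 7 + 1 · 2 = 9
  Term 2 contributes -5 + 2 · 2 = -1
  Term 3 contributes 5 + 3 · 2 = 11
  Term 4 contributes 8 + 4 · 2 = 16
p(2) = ⊕ of these = min[-3, 9, -1, 11, 16] = -3.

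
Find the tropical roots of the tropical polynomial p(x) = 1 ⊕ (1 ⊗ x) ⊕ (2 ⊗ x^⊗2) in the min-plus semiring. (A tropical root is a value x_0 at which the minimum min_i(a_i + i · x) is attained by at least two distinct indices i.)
Roots: {-1, 0}

Each tropical root is a break point of the lower envelope of the lines y = a_i + i · x (there are 3 lines, with slopes 0, 1, ..., 2). Only the lines that attain the minimum somewhere contribute to roots; other lines are dominated. Here the surviving (envelope) indices are i = 2, i = 1, i = 0.
Intersections between consecutive envelope lines give the roots: for adjacent envelope indices i < j the intersection is x = (a_i − a_j) / (j − i). Reading off the sorted break points: {-1, 0}.
Verification: at each break x_0, at least two indices attain the minimum of min_i(a_i + i · x_0).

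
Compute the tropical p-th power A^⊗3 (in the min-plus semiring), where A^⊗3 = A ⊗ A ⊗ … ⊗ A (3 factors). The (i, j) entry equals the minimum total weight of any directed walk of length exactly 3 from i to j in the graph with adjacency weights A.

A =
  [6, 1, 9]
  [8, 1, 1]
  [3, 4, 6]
A^⊗3 =
  [5, 3, 3]
  [5, 3, 3]
  [8, 5, 5]

Each entry (A^⊗3)_ij equals the minimum over all length-3 walks i = v_0 → v_1 → … → v_3 = j of Σ_t A[v_t][v_{t+1}]. For example, for (i, j) = (0, 2) we minimise over 9 possible intermediate vertex sequences; the minimum is 3, attained along the walk 0 → 1 → 1 → 2.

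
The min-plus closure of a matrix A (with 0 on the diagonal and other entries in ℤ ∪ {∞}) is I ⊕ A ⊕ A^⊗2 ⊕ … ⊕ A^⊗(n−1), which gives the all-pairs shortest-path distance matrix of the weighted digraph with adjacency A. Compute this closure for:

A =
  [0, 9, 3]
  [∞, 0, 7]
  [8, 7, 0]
Closure =
  [0, 9, 3]
  [15, 0, 7]
  [8, 7, 0]

This is the Floyd-Warshall all-pairs shortest-path computation. For each intermediate vertex k = 0, 1, …, 2, update dist[i][j] ← min(dist[i][j], dist[i][k] + dist[k][j]). The final matrix gives, for each (i, j), the minimum total weight of any directed path from i to j (possibly empty when i = j).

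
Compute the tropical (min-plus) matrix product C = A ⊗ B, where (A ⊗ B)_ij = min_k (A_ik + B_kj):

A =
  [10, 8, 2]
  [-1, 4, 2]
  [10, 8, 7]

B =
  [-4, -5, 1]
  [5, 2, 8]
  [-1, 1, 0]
A ⊗ B =
  [1, 3, 2]
  [-5, -6, 0]
  [6, 5, 7]

Apply the min-plus product entry-by-entry:
  C[0][0] = min over k of (A[0][0] + B[0][0] = 10 + -4 = 6, A[0][1] + B[1][0] = 8 + 5 = 13, A[0][2] + B[2][0] = 2 + -1 = 1) = 1 (attained at k = 2)
  C[0][1] = min over k of (A[0][0] + B[0][1] = 10 + -5 = 5, A[0][1] + B[1][1] = 8 + 2 = 10, A[0][2] + B[2][1] = 2 + 1 = 3) = 3 (attained at k = 2)
  C[0][2] = min over k of (A[0][0] + B[0][2] = 10 + 1 = 11, A[0][1] + B[1][2] = 8 + 8 = 16, A[0][2] + B[2][2] = 2 + 0 = 2) = 2 (attained at k = 2)
  C[1][0] = min over k of (A[1][0] + B[0][0] = -1 + -4 = -5, A[1][1] + B[1][0] = 4 + 5 = 9, A[1][2] + B[2][0] = 2 + -1 = 1) = -5 (attained at k = 0)
  C[1][1] = min over k of (A[1][0] + B[0][1] = -1 + -5 = -6, A[1][1] + B[1][1] = 4 + 2 = 6, A[1][2] + B[2][1] = 2 + 1 = 3) = -6 (attained at k = 0)
  C[1][2] = min over k of (A[1][0] + B[0][2] = -1 + 1 = 0, A[1][1] + B[1][2] = 4 + 8 = 12, A[1][2] + B[2][2] = 2 + 0 = 2) = 0 (attained at k = 0)
  C[2][0] = min over k of (A[2][0] + B[0][0] = 10 + -4 = 6, A[2][1] + B[1][0] = 8 + 5 = 13, A[2][2] + B[2][0] = 7 + -1 = 6) = 6 (attained at k = 0)
  C[2][1] = min over k of (A[2][0] + B[0][1] = 10 + -5 = 5, A[2][1] + B[1][1] = 8 + 2 = 10, A[2][2] + B[2][1] = 7 + 1 = 8) = 5 (attained at k = 0)
  C[2][2] = min over k of (A[2][0] + B[0][2] = 10 + 1 = 11, A[2][1] + B[1][2] = 8 + 8 = 16, A[2][2] + B[2][2] = 7 + 0 = 7) = 7 (attained at k = 2)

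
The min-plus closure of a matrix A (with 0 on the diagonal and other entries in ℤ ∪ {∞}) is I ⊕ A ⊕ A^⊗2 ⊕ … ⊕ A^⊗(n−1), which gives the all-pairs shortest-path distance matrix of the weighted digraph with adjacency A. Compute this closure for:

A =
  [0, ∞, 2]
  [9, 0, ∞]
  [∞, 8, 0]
Closure =
  [0, 10, 2]
  [9, 0, 11]
  [17, 8, 0]

This is the Floyd-Warshall all-pairs shortest-path computation. For each intermediate vertex k = 0, 1, …, 2, update dist[i][j] ← min(dist[i][j], dist[i][k] + dist[k][j]). The final matrix gives, for each (i, j), the minimum total weight of any directed path from i to j (possibly empty when i = j).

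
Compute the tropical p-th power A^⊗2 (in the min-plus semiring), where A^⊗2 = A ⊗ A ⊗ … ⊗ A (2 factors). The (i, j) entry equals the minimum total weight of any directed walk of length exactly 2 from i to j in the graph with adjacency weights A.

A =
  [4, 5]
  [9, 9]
A^⊗2 =
  [8, 9]
  [13, 14]

Each entry (A^⊗2)_ij equals the minimum over all length-2 walks i = v_0 → v_1 → … → v_2 = j of Σ_t A[v_t][v_{t+1}]. For example, for (i, j) = (0, 1) we minimise over 2 possible intermediate vertex sequences; the minimum is 9, attained along the walk 0 → 0 → 1.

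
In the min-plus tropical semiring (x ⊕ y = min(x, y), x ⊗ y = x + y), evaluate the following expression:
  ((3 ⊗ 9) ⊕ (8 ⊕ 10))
((3 ⊗ 9) ⊕ (8 ⊕ 10)) = 8

Expand innermost to outermost. Recall ⊕ takes the minimum of its arguments and ⊗ takes their sum. Working out the expression ((3 ⊗ 9) ⊕ (8 ⊕ 10)) gives 8.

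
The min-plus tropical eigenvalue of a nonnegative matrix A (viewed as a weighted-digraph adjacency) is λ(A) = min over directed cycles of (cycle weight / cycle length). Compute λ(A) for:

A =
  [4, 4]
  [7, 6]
λ(A) = 4

Enumerate directed cycles and compute their means (weight / length). Sample:
  cycle 0 → 0: weight = 4, length = 1, mean = 4/1 ≈ 4.000
  cycle 1 → 1: weight = 6, length = 1, mean = 6/1 ≈ 6.000
  cycle 0 → 1 → 0: weight = 11, length = 2, mean = 11/2 ≈ 5.500
  cycle 1 → 0 → 1: weight = 11, length = 2, mean = 11/2 ≈ 5.500
Minimum mean = 4.000, attained e.g. along the cycle 0 → 0 with weight 4 and length 1. So λ(A) = 4/1 = 4.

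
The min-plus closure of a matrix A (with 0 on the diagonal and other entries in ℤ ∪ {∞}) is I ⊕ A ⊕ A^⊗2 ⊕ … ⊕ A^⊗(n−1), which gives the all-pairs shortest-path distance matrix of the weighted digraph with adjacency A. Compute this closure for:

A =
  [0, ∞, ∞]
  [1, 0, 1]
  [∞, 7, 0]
Closure =
  [0, ∞, ∞]
  [1, 0, 1]
  [8, 7, 0]

This is the Floyd-Warshall all-pairs shortest-path computation. For each intermediate vertex k = 0, 1, …, 2, update dist[i][j] ← min(dist[i][j], dist[i][k] + dist[k][j]). The final matrix gives, for each (i, j), the minimum total weight of any directed path from i to j (possibly empty when i = j).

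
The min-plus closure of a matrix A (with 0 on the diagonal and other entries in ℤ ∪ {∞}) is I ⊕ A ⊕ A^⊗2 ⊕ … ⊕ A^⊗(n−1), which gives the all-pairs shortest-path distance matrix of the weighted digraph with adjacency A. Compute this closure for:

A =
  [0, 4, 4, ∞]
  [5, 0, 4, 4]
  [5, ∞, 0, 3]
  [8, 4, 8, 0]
Closure =
  [0, 4, 4, 7]
  [5, 0, 4, 4]
  [5, 7, 0, 3]
  [8, 4, 8, 0]

This is the Floyd-Warshall all-pairs shortest-path computation. For each intermediate vertex k = 0, 1, …, 3, update dist[i][j] ← min(dist[i][j], dist[i][k] + dist[k][j]). The final matrix gives, for each (i, j), the minimum total weight of any directed path from i to j (possibly empty when i = j).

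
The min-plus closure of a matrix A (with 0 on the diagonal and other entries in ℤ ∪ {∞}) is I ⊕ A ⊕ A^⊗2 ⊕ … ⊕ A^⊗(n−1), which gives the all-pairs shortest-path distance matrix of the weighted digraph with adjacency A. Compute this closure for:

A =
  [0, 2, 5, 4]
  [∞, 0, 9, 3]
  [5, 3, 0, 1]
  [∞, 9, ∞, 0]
Closure =
  [0, 2, 5, 4]
  [14, 0, 9, 3]
  [5, 3, 0, 1]
  [23, 9, 18, 0]

This is the Floyd-Warshall all-pairs shortest-path computation. For each intermediate vertex k = 0, 1, …, 3, update dist[i][j] ← min(dist[i][j], dist[i][k] + dist[k][j]). The final matrix gives, for each (i, j), the minimum total weight of any directed path from i to j (possibly empty when i = j).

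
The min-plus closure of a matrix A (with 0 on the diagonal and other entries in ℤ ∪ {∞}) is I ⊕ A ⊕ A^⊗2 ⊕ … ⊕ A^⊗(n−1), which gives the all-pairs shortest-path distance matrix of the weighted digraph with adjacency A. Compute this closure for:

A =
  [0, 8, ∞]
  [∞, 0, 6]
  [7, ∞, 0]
Closure =
  [0, 8, 14]
  [13, 0, 6]
  [7, 15, 0]

This is the Floyd-Warshall all-pairs shortest-path computation. For each intermediate vertex k = 0, 1, …, 2, update dist[i][j] ← min(dist[i][j], dist[i][k] + dist[k][j]). The final matrix gives, for each (i, j), the minimum total weight of any directed path from i to j (possibly empty when i = j).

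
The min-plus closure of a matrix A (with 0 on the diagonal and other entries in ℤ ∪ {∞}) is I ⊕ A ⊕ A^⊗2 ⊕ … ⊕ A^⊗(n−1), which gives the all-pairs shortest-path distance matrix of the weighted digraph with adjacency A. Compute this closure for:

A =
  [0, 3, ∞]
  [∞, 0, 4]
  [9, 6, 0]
Closure =
  [0, 3, 7]
  [13, 0, 4]
  [9, 6, 0]

This is the Floyd-Warshall all-pairs shortest-path computation. For each intermediate vertex k = 0, 1, …, 2, update dist[i][j] ← min(dist[i][j], dist[i][k] + dist[k][j]). The final matrix gives, for each (i, j), the minimum total weight of any directed path from i to j (possibly empty when i = j).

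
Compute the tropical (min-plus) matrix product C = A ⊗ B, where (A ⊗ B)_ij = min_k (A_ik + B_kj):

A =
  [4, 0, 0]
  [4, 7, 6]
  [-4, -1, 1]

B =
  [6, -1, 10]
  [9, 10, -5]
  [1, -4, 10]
A ⊗ B =
  [1, -4, -5]
  [7, 2, 2]
  [2, -5, -6]

Apply the min-plus product entry-by-entry:
  C[0][0] = min over k of (A[0][0] + B[0][0] = 4 + 6 = 10, A[0][1] + B[1][0] = 0 + 9 = 9, A[0][2] + B[2][0] = 0 + 1 = 1) = 1 (attained at k = 2)
  C[0][1] = min over k of (A[0][0] + B[0][1] = 4 + -1 = 3, A[0][1] + B[1][1] = 0 + 10 = 10, A[0][2] + B[2][1] = 0 + -4 = -4) = -4 (attained at k = 2)
  C[0][2] = min over k of (A[0][0] + B[0][2] = 4 + 10 = 14, A[0][1] + B[1][2] = 0 + -5 = -5, A[0][2] + B[2][2] = 0 + 10 = 10) = -5 (attained at k = 1)
  C[1][0] = min over k of (A[1][0] + B[0][0] = 4 + 6 = 10, A[1][1] + B[1][0] = 7 + 9 = 16, A[1][2] + B[2][0] = 6 + 1 = 7) = 7 (attained at k = 2)
  C[1][1] = min over k of (A[1][0] + B[0][1] = 4 + -1 = 3, A[1][1] + B[1][1] = 7 + 10 = 17, A[1][2] + B[2][1] = 6 + -4 = 2) = 2 (attained at k = 2)
  C[1][2] = min over k of (A[1][0] + B[0][2] = 4 + 10 = 14, A[1][1] + B[1][2] = 7 + -5 = 2, A[1][2] + B[2][2] = 6 + 10 = 16) = 2 (attained at k = 1)
  C[2][0] = min over k of (A[2][0] + B[0][0] = -4 + 6 = 2, A[2][1] + B[1][0] = -1 + 9 = 8, A[2][2] + B[2][0] = 1 + 1 = 2) = 2 (attained at k = 0)
  C[2][1] = min over k of (A[2][0] + B[0][1] = -4 + -1 = -5, A[2][1] + B[1][1] = -1 + 10 = 9, A[2][2] + B[2][1] = 1 + -4 = -3) = -5 (attained at k = 0)
  C[2][2] = min over k of (A[2][0] + B[0][2] = -4 + 10 = 6, A[2][1] + B[1][2] = -1 + -5 = -6, A[2][2] + B[2][2] = 1 + 10 = 11) = -6 (attained at k = 1)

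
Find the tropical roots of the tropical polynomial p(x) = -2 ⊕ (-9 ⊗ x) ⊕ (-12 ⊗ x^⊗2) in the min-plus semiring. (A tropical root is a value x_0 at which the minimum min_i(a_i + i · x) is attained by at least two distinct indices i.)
Roots: {3, 7}

Each tropical root is a break point of the lower envelope of the lines y = a_i + i · x (there are 3 lines, with slopes 0, 1, ..., 2). Only the lines that attain the minimum somewhere contribute to roots; other lines are dominated. Here the surviving (envelope) indices are i = 2, i = 1, i = 0.
Intersections between consecutive envelope lines give the roots: for adjacent envelope indices i < j the intersection is x = (a_i − a_j) / (j − i). Reading off the sorted break points: {3, 7}.
Verification: at each break x_0, at least two indices attain the minimum of min_i(a_i + i · x_0).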